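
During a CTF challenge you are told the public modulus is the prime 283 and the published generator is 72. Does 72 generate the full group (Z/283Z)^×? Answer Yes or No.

φ(283) = 283 − 1 = 282 = 2 · 3 · 47.
It suffices to check that the order of 72 is not a proper divisor of 282: compute 72^(282/q) for q ∈ {2, 3, 47}.
72^141 ≡ 282 (mod 283)  [q = 2: ≢ 1 ✓]
72^94 ≡ 44 (mod 283)  [q = 3: ≢ 1 ✓]
72^6 ≡ 275 (mod 283)  [q = 47: ≢ 1 ✓]
None equal 1, so ord_283(72) = 282: 72 is a primitive root.

Yes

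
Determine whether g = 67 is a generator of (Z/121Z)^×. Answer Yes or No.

No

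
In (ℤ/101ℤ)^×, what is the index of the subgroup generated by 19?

By Lagrange's theorem, ord_101(19) divides φ(101) = 101 − 1 = 100 = 2^2 · 5^2.
Divisors of 100: 1, 2, 4, 5, 10, 20, 25, 50, 100.
Check 19^d mod 101 for each divisor in increasing order:
19^1 ≡ 19 (mod 101)
19^2 ≡ 58 (mod 101)
19^4 ≡ 31 (mod 101)
19^5 ≡ 84 (mod 101)
19^10 ≡ 87 (mod 101)
19^20 ≡ 95 (mod 101)
19^25 ≡ 1 (mod 101) ✓
So ord_101(19) = 25, hence |⟨19⟩| = 25.
The index is φ(101) / ord(19) = 100 / 25 = 4.

4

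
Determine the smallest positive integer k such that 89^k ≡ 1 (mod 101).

ord(89) | φ(101) = 101 − 1 = 100 = 2^2 · 5^2.
Divisors of 100: 1, 2, 4, 5, 10, 20, 25, 50, 100.
Check 89^d mod 101 for each divisor in increasing order:
89^1 ≡ 89
89^2 ≡ 43
89^4 ≡ 31
89^5 ≡ 32
89^10 ≡ 14
89^20 ≡ 95
89^25 ≡ 10
89^50 ≡ 100
89^100 ≡ 1
Hence ord(89) = 100.

100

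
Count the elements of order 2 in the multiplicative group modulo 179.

1

φ(179) = 179 − 1 = 178 = 2 · 89.
In a cyclic group of order 178, there are φ(d) elements of order d for each divisor d of 178, and zero for non-divisors.
2 | 178, and φ(2) = 2 − 1 = 1.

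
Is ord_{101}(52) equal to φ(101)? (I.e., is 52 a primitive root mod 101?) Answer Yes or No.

φ(101) = 101 − 1 = 100 = 2^2 · 5^2.
It suffices to check that the order of 52 is not a proper divisor of 100: compute 52^(100/q) for q ∈ {2, 5}.
52^50 ≡ 1 (mod 101)  [q = 2: ≡ 1 ✗]
52^20 ≡ 87 (mod 101)  [q = 5: ≢ 1 ✓]
The check at q = 2 fails, so 52 generates a proper subgroup.

No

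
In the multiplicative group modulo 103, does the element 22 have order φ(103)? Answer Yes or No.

No

φ(103) = 103 − 1 = 102 = 2 · 3 · 17.
An element g generates (Z/103Z)^× iff g^(102/q) ≢ 1 (mod 103) for each prime q ∈ {2, 3, 17}.
22^51 ≡ 102 (mod 103)  [q = 2: ≢ 1 ✓]
22^34 ≡ 1 (mod 103)  [q = 3: ≡ 1 ✗]
22^6 ≡ 79 (mod 103)  [q = 17: ≢ 1 ✓]
The check at q = 3 fails, so 22 generates a proper subgroup.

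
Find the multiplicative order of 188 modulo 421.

12

By Lagrange's theorem, ord_421(188) divides φ(421) = 421 − 1 = 420 = 2^2 · 3 · 5 · 7.
Divisors of 420: 1, 2, 3, 4, 5, 6, 7, 10, 12, 14, 15, 20, 21, 28, 30, 35, 42, 60, 70, 84, 105, 140, 210, 420.
Check 188^d mod 421 for each divisor in increasing order:
188^1 ≡ 188
188^2 ≡ 401
188^3 ≡ 29
188^4 ≡ 400
188^5 ≡ 262
188^6 ≡ 420
188^7 ≡ 233
188^10 ≡ 21
188^12 ≡ 1
So ord_421(188) = 12.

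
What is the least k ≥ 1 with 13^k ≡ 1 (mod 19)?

Since 13 ∈ (Z/19Z)^×, its order divides φ(19) = 19 − 1 = 18 = 2 · 3^2.
Divisors of 18: 1, 2, 3, 6, 9, 18.
Test each divisor d:
13^1 ≡ 13 (mod 19)
13^2 ≡ 17 (mod 19)
13^3 ≡ 12 (mod 19)
13^6 ≡ 11 (mod 19)
13^9 ≡ 18 (mod 19)
13^18 ≡ 1 (mod 19) ✓
Hence ord(13) = 18.

18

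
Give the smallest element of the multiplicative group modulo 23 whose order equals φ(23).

φ(23) = 23 − 1 = 22 = 2 · 11.
Test candidates g = 2, 3, … against the prime factors q ∈ {2, 11} of φ(23): g is a generator iff g^(22/q) ≢ 1 for every such q.
g = 2: 2^11 ≡ 1 — hits 1, so not a primitive root.
g = 3: 3^11 ≡ 1 — hits 1, so not a primitive root.
g = 4: 4^11 ≡ 1 — hits 1, so not a primitive root.
g = 5: 5^11 ≡ 22; 5^2 ≡ 2 — none is 1, so 5 is a primitive root.
Hence the least primitive root of 23 is 5.

5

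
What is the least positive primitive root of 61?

φ(61) = 61 − 1 = 60 = 2^2 · 3 · 5.
g is a primitive root iff g^(60/q) ≢ 1 (mod 61) for each prime q ∈ {2, 3, 5}.
g = 2: 2^30 ≡ 60; 2^20 ≡ 47; 2^12 ≡ 9 — none is 1, so 2 is a primitive root.
The smallest primitive root modulo 61 is 2.

2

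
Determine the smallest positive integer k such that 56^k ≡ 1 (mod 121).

ord(56) | φ(121) = φ(11^2) = 11·(11−1) = 110 = 2 · 5 · 11.
Divisors of 110: 1, 2, 5, 10, 11, 22, 55, 110.
Test each divisor d:
56^1 ≡ 56 (mod 121)
56^2 ≡ 111 (mod 121)
56^5 ≡ 34 (mod 121)
56^10 ≡ 67 (mod 121)
56^11 ≡ 1 (mod 121) ✓
So ord_121(56) = 11.

11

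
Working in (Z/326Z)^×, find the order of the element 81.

The order of 81 must divide φ(326) = φ(2)·φ(163) = 1·162 = 162 = 2 · 3^4.
Divisors of 162: 1, 2, 3, 6, 9, 18, 27, 54, 81, 162.
Check 81^d mod 326 for each divisor in increasing order:
81^1 ≡ 81 (mod 326)
81^2 ≡ 41 (mod 326)
81^3 ≡ 61 (mod 326)
81^6 ≡ 135 (mod 326)
81^9 ≡ 85 (mod 326)
81^18 ≡ 53 (mod 326)
81^27 ≡ 267 (mod 326)
81^54 ≡ 221 (mod 326)
81^81 ≡ 1 (mod 326) ✓
The smallest such exponent is 81, so the order of 81 is 81.

81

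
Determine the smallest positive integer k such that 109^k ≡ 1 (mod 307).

153

By Lagrange's theorem, ord_307(109) divides φ(307) = 307 − 1 = 306 = 2 · 3^2 · 17.
Divisors of 306: 1, 2, 3, 6, 9, 17, 18, 34, 51, 102, 153, 306.
Test each divisor d:
109^1 ≡ 109
109^2 ≡ 215
109^3 ≡ 103
109^6 ≡ 171
109^9 ≡ 114
109^17 ≡ 46
109^18 ≡ 102
109^34 ≡ 274
109^51 ≡ 17
109^102 ≡ 289
109^153 ≡ 1
Hence ord(109) = 153.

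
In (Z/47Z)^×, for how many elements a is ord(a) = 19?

φ(47) = 47 − 1 = 46 = 2 · 23.
In a cyclic group of order 46, there are φ(d) elements of order d for each divisor d of 46, and zero for non-divisors.
Since 19 ∤ 46, the count is 0.

0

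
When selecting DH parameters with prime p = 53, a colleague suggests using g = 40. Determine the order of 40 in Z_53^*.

Since 40 ∈ (Z/53Z)^×, its order divides φ(53) = 53 − 1 = 52 = 2^2 · 13.
Divisors of 52: 1, 2, 4, 13, 26, 52.
Test each divisor d:
40^1 ≡ 40 (mod 53)
40^2 ≡ 10 (mod 53)
40^4 ≡ 47 (mod 53)
40^13 ≡ 52 (mod 53)
40^26 ≡ 1 (mod 53) ✓
Therefore the multiplicative order of 40 modulo 53 is 26.

26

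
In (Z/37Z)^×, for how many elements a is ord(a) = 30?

0

φ(37) = 37 − 1 = 36 = 2^2 · 3^2.
In a cyclic group of order 36, there are φ(d) elements of order d for each divisor d of 36, and zero for non-divisors.
Since 30 ∤ 36, the count is 0.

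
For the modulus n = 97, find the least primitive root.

5

φ(97) = 97 − 1 = 96 = 2^5 · 3.
Test candidates g = 2, 3, … against the prime factors q ∈ {2, 3} of φ(97): g is a generator iff g^(96/q) ≢ 1 for every such q.
g = 2: 2^48 ≡ 1 — hits 1, so not a primitive root.
g = 3: 3^48 ≡ 1 — hits 1, so not a primitive root.
g = 4: 4^48 ≡ 1 — hits 1, so not a primitive root.
g = 5: 5^48 ≡ 96; 5^32 ≡ 35 — none is 1, so 5 is a primitive root.
So 5 is the smallest generator of (Z/97Z)^×.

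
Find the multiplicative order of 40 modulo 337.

16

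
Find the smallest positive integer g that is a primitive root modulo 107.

φ(107) = 107 − 1 = 106 = 2 · 53.
g is a primitive root iff g^(106/q) ≢ 1 (mod 107) for each prime q ∈ {2, 53}.
g = 2: 2^53 ≡ 106; 2^2 ≡ 4 — none is 1, so 2 is a primitive root.
The smallest primitive root modulo 107 is 2.

2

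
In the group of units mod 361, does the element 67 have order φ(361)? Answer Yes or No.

Yes

φ(361) = φ(19^2) = 19·(19−1) = 342 = 2 · 3^2 · 19.
An element g generates (Z/361Z)^× iff g^(342/q) ≢ 1 (mod 361) for each prime q ∈ {2, 3, 19}.
67^171 ≡ 360 (mod 361)  [q = 2: ≢ 1 ✓]
67^114 ≡ 68 (mod 361)  [q = 3: ≢ 1 ✓]
67^18 ≡ 172 (mod 361)  [q = 19: ≢ 1 ✓]
Every test exponent gives a nontrivial residue, hence 67 generates the full group.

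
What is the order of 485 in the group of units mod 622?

The order of 485 must divide φ(622) = φ(2)·φ(311) = 1·310 = 310 = 2 · 5 · 31.
Divisors of 310: 1, 2, 5, 10, 31, 62, 155, 310.
Test each divisor d:
485^1 ≡ 485 (mod 622)
485^2 ≡ 109 (mod 622)
485^5 ≡ 77 (mod 622)
485^10 ≡ 331 (mod 622)
485^31 ≡ 275 (mod 622)
485^62 ≡ 363 (mod 622)
485^155 ≡ 621 (mod 622)
485^310 ≡ 1 (mod 622) ✓
Hence ord(485) = 310.

310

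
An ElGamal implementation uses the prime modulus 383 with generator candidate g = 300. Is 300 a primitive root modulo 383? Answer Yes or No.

φ(383) = 383 − 1 = 382 = 2 · 191.
Test 300^(382/q) mod 383 for each prime factor q of 382:
300^191 ≡ 1 (mod 383)  [q = 2: ≡ 1 ✗]
300^2 ≡ 378 (mod 383)  [q = 191: ≢ 1 ✓]
The check at q = 2 fails, so 300 generates a proper subgroup.

No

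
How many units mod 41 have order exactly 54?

0

φ(41) = 41 − 1 = 40 = 2^3 · 5.
In a cyclic group of order 40, there are φ(d) elements of order d for each divisor d of 40, and zero for non-divisors.
Here 40 is not a multiple of 54, so there are no elements of order 54.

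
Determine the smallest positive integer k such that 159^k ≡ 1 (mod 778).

97

Since 159 ∈ (Z/778Z)^×, its order divides φ(778) = φ(2)·φ(389) = 1·388 = 388 = 2^2 · 97.
Divisors of 388: 1, 2, 4, 97, 194, 388.
Evaluate successive powers at the divisors of 388:
159^1 ≡ 159
159^2 ≡ 385
159^4 ≡ 405
159^97 ≡ 1
The smallest such exponent is 97, so the order of 159 is 97.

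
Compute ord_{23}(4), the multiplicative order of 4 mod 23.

11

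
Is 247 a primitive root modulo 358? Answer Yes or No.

φ(358) = φ(2)·φ(179) = 1·178 = 178 = 2 · 89.
247 is a primitive root mod 358 iff 247^(φ(358)/q) ≢ 1 for every prime q | φ(358), i.e. q ∈ {2, 89}.
247^89 ≡ 1 (mod 358)  [q = 2: ≡ 1 ✗]
247^2 ≡ 149 (mod 358)  [q = 89: ≢ 1 ✓]
The check at q = 2 fails, so 247 generates a proper subgroup.

No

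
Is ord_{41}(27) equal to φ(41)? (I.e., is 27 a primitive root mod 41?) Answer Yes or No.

φ(41) = 41 − 1 = 40 = 2^3 · 5.
27 is a primitive root mod 41 iff 27^(φ(41)/q) ≢ 1 for every prime q | φ(41), i.e. q ∈ {2, 5}.
27^20 ≡ 40 (mod 41)  [q = 2: ≢ 1 ✓]
27^8 ≡ 1 (mod 41)  [q = 5: ≡ 1 ✗]
Since 27^8 ≡ 1, the order of 27 divides 8 < 40, so 27 is not a primitive root.

No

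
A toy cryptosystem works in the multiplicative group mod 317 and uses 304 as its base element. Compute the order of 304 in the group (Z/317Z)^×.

316

ord(304) | φ(317) = 317 − 1 = 316 = 2^2 · 79.
Divisors of 316: 1, 2, 4, 79, 158, 316.
Test each divisor d:
304^1 ≡ 304 (mod 317)
304^2 ≡ 169 (mod 317)
304^4 ≡ 31 (mod 317)
304^79 ≡ 114 (mod 317)
304^158 ≡ 316 (mod 317)
304^316 ≡ 1 (mod 317) ✓
Hence ord(304) = 316.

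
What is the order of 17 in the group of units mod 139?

138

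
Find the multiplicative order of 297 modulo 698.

116

The order of 297 must divide φ(698) = φ(2)·φ(349) = 1·348 = 348 = 2^2 · 3 · 29.
Divisors of 348: 1, 2, 3, 4, 6, 12, 29, 58, 87, 116, 174, 348.
Test each divisor d:
297^1 ≡ 297 (mod 698)
297^2 ≡ 261 (mod 698)
297^3 ≡ 39 (mod 698)
297^4 ≡ 415 (mod 698)
297^6 ≡ 125 (mod 698)
297^12 ≡ 269 (mod 698)
297^29 ≡ 213 (mod 698)
297^58 ≡ 697 (mod 698)
297^87 ≡ 485 (mod 698)
297^116 ≡ 1 (mod 698) ✓
The smallest such exponent is 116, so the order of 297 is 116.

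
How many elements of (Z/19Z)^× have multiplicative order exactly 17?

φ(19) = 19 − 1 = 18 = 2 · 3^2.
In a cyclic group of order 18, there are φ(d) elements of order d for each divisor d of 18, and zero for non-divisors.
17 does not divide 18, so no element of (Z/19Z)^× has order 17.

0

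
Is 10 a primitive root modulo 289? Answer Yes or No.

Yes

φ(289) = φ(17^2) = 17·(17−1) = 272 = 2^4 · 17.
Test 10^(272/q) mod 289 for each prime factor q of 272:
10^136 ≡ 288 (mod 289)  [q = 2: ≢ 1 ✓]
10^16 ≡ 137 (mod 289)  [q = 17: ≢ 1 ✓]
All checks pass, so 10 has order 272 and is a primitive root modulo 289.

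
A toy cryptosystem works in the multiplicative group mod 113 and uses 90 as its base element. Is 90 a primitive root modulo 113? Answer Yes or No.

φ(113) = 113 − 1 = 112 = 2^4 · 7.
90 is a primitive root mod 113 iff 90^(φ(113)/q) ≢ 1 for every prime q | φ(113), i.e. q ∈ {2, 7}.
90^56 ≡ 112 (mod 113)  [q = 2: ≢ 1 ✓]
90^16 ≡ 30 (mod 113)  [q = 7: ≢ 1 ✓]
All checks pass, so 90 has order 112 and is a primitive root modulo 113.

Yes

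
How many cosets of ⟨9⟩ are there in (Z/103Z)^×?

6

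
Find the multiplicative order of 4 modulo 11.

Since 4 ∈ (Z/11Z)^×, its order divides φ(11) = 11 − 1 = 10 = 2 · 5.
Divisors of 10: 1, 2, 5, 10.
Evaluate successive powers at the divisors of 10:
4^1 ≡ 4 (mod 11)
4^2 ≡ 5 (mod 11)
4^5 ≡ 1 (mod 11) ✓
The smallest such exponent is 5, so the order of 4 is 5.

5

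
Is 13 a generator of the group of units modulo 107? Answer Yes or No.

No

φ(107) = 107 − 1 = 106 = 2 · 53.
It suffices to check that the order of 13 is not a proper divisor of 106: compute 13^(106/q) for q ∈ {2, 53}.
13^53 ≡ 1 (mod 107)  [q = 2: ≡ 1 ✗]
13^2 ≡ 62 (mod 107)  [q = 53: ≢ 1 ✓]
Since 13^53 ≡ 1, the order of 13 divides 53 < 106, so 13 is not a primitive root.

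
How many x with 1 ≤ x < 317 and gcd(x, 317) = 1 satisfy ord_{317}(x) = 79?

78

φ(317) = 317 − 1 = 316 = 2^2 · 79.
(Z/317Z)^× is cyclic (|G| = 316); a cyclic group of order m has exactly φ(d) elements of each order d | m, and none otherwise.
79 | 316, and φ(79) = 79 − 1 = 78.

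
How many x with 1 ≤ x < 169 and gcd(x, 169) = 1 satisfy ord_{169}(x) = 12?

φ(169) = φ(13^2) = 13·(13−1) = 156 = 2^2 · 3 · 13.
(Z/169Z)^× is cyclic (|G| = 156); a cyclic group of order m has exactly φ(d) elements of each order d | m, and none otherwise.
12 = 2^2 · 3 divides 156, and φ(12) = 4.

4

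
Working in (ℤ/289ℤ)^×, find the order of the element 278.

272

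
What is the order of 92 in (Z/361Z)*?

171

Since 92 ∈ (Z/361Z)^×, its order divides φ(361) = φ(19^2) = 19·(19−1) = 342 = 2 · 3^2 · 19.
Divisors of 342: 1, 2, 3, 6, 9, 18, 19, 38, 57, 114, 171, 342.
Check 92^d mod 361 for each divisor in increasing order:
92^1 ≡ 92
92^2 ≡ 161
92^3 ≡ 11
92^6 ≡ 121
92^9 ≡ 248
92^18 ≡ 134
92^19 ≡ 54
92^38 ≡ 28
92^57 ≡ 68
92^114 ≡ 292
92^171 ≡ 1
Hence ord(92) = 171.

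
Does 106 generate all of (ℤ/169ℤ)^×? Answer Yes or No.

Yes

φ(169) = φ(13^2) = 13·(13−1) = 156 = 2^2 · 3 · 13.
It suffices to check that the order of 106 is not a proper divisor of 156: compute 106^(156/q) for q ∈ {2, 3, 13}.
106^78 ≡ 168 (mod 169)  [q = 2: ≢ 1 ✓]
106^52 ≡ 146 (mod 169)  [q = 3: ≢ 1 ✓]
106^12 ≡ 157 (mod 169)  [q = 13: ≢ 1 ✓]
None equal 1, so ord_169(106) = 156: 106 is a primitive root.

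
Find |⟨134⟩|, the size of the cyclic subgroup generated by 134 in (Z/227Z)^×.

The order of 134 must divide φ(227) = 227 − 1 = 226 = 2 · 113.
Divisors of 226: 1, 2, 113, 226.
Test each divisor d:
134^1 ≡ 134
134^2 ≡ 23
134^113 ≡ 1
The smallest such exponent is 113, so the order of 134 is 113.

113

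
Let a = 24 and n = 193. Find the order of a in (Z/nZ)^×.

The order of 24 must divide φ(193) = 193 − 1 = 192 = 2^6 · 3.
Divisors of 192: 1, 2, 3, 4, 6, 8, 12, 16, 24, 32, 48, 64, 96, 192.
Compute 24^d (mod 193) for the divisors d until we hit 1:
24^1 ≡ 24 (mod 193)
24^2 ≡ 190 (mod 193)
24^3 ≡ 121 (mod 193)
24^4 ≡ 9 (mod 193)
24^6 ≡ 166 (mod 193)
24^8 ≡ 81 (mod 193)
24^12 ≡ 150 (mod 193)
24^16 ≡ 192 (mod 193)
24^24 ≡ 112 (mod 193)
24^32 ≡ 1 (mod 193) ✓
Therefore the multiplicative order of 24 modulo 193 is 32.

32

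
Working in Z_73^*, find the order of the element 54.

The order of 54 must divide φ(73) = 73 − 1 = 72 = 2^3 · 3^2.
Divisors of 72: 1, 2, 3, 4, 6, 8, 9, 12, 18, 24, 36, 72.
Test each divisor d:
54^1 ≡ 54 (mod 73)
54^2 ≡ 69 (mod 73)
54^3 ≡ 3 (mod 73)
54^4 ≡ 16 (mod 73)
54^6 ≡ 9 (mod 73)
54^8 ≡ 37 (mod 73)
54^9 ≡ 27 (mod 73)
54^12 ≡ 8 (mod 73)
54^18 ≡ 72 (mod 73)
54^24 ≡ 64 (mod 73)
54^36 ≡ 1 (mod 73) ✓
Hence ord(54) = 36.

36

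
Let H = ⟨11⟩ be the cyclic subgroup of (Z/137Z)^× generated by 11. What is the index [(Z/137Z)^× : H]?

By Lagrange's theorem, ord_137(11) divides φ(137) = 137 − 1 = 136 = 2^3 · 17.
Divisors of 136: 1, 2, 4, 8, 17, 34, 68, 136.
Evaluate successive powers at the divisors of 136:
11^1 ≡ 11 (mod 137)
11^2 ≡ 121 (mod 137)
11^4 ≡ 119 (mod 137)
11^8 ≡ 50 (mod 137)
11^17 ≡ 100 (mod 137)
11^34 ≡ 136 (mod 137)
11^68 ≡ 1 (mod 137) ✓
So ord_137(11) = 68, hence |⟨11⟩| = 68.
Index = |(Z/137Z)^×| / |⟨11⟩| = 136 / 68 = 2.

2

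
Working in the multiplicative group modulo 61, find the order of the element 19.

30

The order of 19 must divide φ(61) = 61 − 1 = 60 = 2^2 · 3 · 5.
Divisors of 60: 1, 2, 3, 4, 5, 6, 10, 12, 15, 20, 30, 60.
Check 19^d mod 61 for each divisor in increasing order:
19^1 ≡ 19
19^2 ≡ 56
19^3 ≡ 27
19^4 ≡ 25
19^5 ≡ 48
19^6 ≡ 58
19^10 ≡ 47
19^12 ≡ 9
19^15 ≡ 60
19^20 ≡ 13
19^30 ≡ 1
Therefore the multiplicative order of 19 modulo 61 is 30.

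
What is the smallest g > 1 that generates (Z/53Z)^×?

2

φ(53) = 53 − 1 = 52 = 2^2 · 13.
Test candidates g = 2, 3, … against the prime factors q ∈ {2, 13} of φ(53): g is a generator iff g^(52/q) ≢ 1 for every such q.
g = 2: 2^26 ≡ 52; 2^4 ≡ 16 — none is 1, so 2 is a primitive root.
So 2 is the smallest generator of (Z/53Z)^×.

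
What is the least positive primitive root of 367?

φ(367) = 367 − 1 = 366 = 2 · 3 · 61.
g is a primitive root iff g^(366/q) ≢ 1 (mod 367) for each prime q ∈ {2, 3, 61}.
g = 2: 2^183 ≡ 1 — hits 1, so not a primitive root.
g = 3: 3^183 ≡ 366; 3^122 ≡ 1 — hits 1, so not a primitive root.
g = 4: 4^183 ≡ 1 — hits 1, so not a primitive root.
g = 5: 5^183 ≡ 366; 5^122 ≡ 1 — hits 1, so not a primitive root.
g = 6: 6^183 ≡ 366; 6^122 ≡ 283; 6^6 ≡ 47 — none is 1, so 6 is a primitive root.
So 6 is the smallest generator of (Z/367Z)^×.

6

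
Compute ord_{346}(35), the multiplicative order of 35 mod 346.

Since 35 ∈ (Z/346Z)^×, its order divides φ(346) = φ(2)·φ(173) = 1·172 = 172 = 2^2 · 43.
Divisors of 172: 1, 2, 4, 43, 86, 172.
Check 35^d mod 346 for each divisor in increasing order:
35^1 ≡ 35 (mod 346)
35^2 ≡ 187 (mod 346)
35^4 ≡ 23 (mod 346)
35^43 ≡ 345 (mod 346)
35^86 ≡ 1 (mod 346) ✓
The smallest such exponent is 86, so the order of 35 is 86.

86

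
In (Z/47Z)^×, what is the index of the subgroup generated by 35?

1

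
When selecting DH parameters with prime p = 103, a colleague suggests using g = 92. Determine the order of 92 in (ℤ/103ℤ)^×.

Since 92 ∈ (Z/103Z)^×, its order divides φ(103) = 103 − 1 = 102 = 2 · 3 · 17.
Divisors of 102: 1, 2, 3, 6, 17, 34, 51, 102.
Test each divisor d:
92^1 ≡ 92 (mod 103)
92^2 ≡ 18 (mod 103)
92^3 ≡ 8 (mod 103)
92^6 ≡ 64 (mod 103)
92^17 ≡ 46 (mod 103)
92^34 ≡ 56 (mod 103)
92^51 ≡ 1 (mod 103) ✓
The smallest such exponent is 51, so the order of 92 is 51.

51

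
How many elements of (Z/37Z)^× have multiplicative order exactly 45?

0

φ(37) = 37 − 1 = 36 = 2^2 · 3^2.
Since (Z/37Z)^× is cyclic of order 36, the number of elements of order d is φ(d) when d | 36 and 0 otherwise.
Since 45 ∤ 36, the count is 0.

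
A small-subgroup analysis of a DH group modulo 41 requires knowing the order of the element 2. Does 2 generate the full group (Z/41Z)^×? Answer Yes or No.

φ(41) = 41 − 1 = 40 = 2^3 · 5.
Test 2^(40/q) mod 41 for each prime factor q of 40:
2^20 ≡ 1 (mod 41)  [q = 2: ≡ 1 ✗]
2^8 ≡ 10 (mod 41)  [q = 5: ≢ 1 ✓]
2^20 ≡ 1 shows ord(2) | 20, strictly less than φ(41); not a primitive root.

No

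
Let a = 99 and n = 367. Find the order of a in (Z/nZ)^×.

366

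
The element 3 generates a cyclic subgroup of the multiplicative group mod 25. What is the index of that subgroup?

1

ord(3) | φ(25) = φ(5^2) = 5·(5−1) = 20 = 2^2 · 5.
Divisors of 20: 1, 2, 4, 5, 10, 20.
Test each divisor d:
3^1 ≡ 3
3^2 ≡ 9
3^4 ≡ 6
3^5 ≡ 18
3^10 ≡ 24
3^20 ≡ 1
The order of 3 is 20, so the subgroup it generates has 20 elements.
Index = |(Z/25Z)^×| / |⟨3⟩| = 20 / 20 = 1.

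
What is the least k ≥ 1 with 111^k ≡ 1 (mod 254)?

14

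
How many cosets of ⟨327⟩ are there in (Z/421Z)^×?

4

ord(327) | φ(421) = 421 − 1 = 420 = 2^2 · 3 · 5 · 7.
Divisors of 420: 1, 2, 3, 4, 5, 6, 7, 10, 12, 14, 15, 20, 21, 28, 30, 35, 42, 60, 70, 84, 105, 140, 210, 420.
Test each divisor d:
327^1 ≡ 327 (mod 421)
327^2 ≡ 416 (mod 421)
327^3 ≡ 49 (mod 421)
327^4 ≡ 25 (mod 421)
327^5 ≡ 176 (mod 421)
327^6 ≡ 296 (mod 421)
327^7 ≡ 383 (mod 421)
327^10 ≡ 243 (mod 421)
327^12 ≡ 48 (mod 421)
327^14 ≡ 181 (mod 421)
327^15 ≡ 247 (mod 421)
327^20 ≡ 109 (mod 421)
327^21 ≡ 279 (mod 421)
327^28 ≡ 344 (mod 421)
327^30 ≡ 385 (mod 421)
327^35 ≡ 400 (mod 421)
327^42 ≡ 377 (mod 421)
327^60 ≡ 33 (mod 421)
327^70 ≡ 20 (mod 421)
327^84 ≡ 252 (mod 421)
327^105 ≡ 1 (mod 421) ✓
So ord_421(327) = 105, hence |⟨327⟩| = 105.
The index is φ(421) / ord(327) = 420 / 105 = 4.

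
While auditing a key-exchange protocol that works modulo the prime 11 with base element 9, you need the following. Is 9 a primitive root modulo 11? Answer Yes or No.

No

φ(11) = 11 − 1 = 10 = 2 · 5.
An element g generates (Z/11Z)^× iff g^(10/q) ≢ 1 (mod 11) for each prime q ∈ {2, 5}.
9^5 ≡ 1 (mod 11)  [q = 2: ≡ 1 ✗]
9^2 ≡ 4 (mod 11)  [q = 5: ≢ 1 ✓]
9^5 ≡ 1 shows ord(9) | 5, strictly less than φ(11); not a primitive root.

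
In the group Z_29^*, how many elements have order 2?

φ(29) = 29 − 1 = 28 = 2^2 · 7.
In a cyclic group of order 28, there are φ(d) elements of order d for each divisor d of 28, and zero for non-divisors.
2 | 28, and φ(2) = 2 − 1 = 1.

1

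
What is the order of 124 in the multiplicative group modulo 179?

89

The order of 124 must divide φ(179) = 179 − 1 = 178 = 2 · 89.
Divisors of 178: 1, 2, 89, 178.
Compute 124^d (mod 179) for the divisors d until we hit 1:
124^1 ≡ 124 (mod 179)
124^2 ≡ 161 (mod 179)
124^89 ≡ 1 (mod 179) ✓
Hence ord(124) = 89.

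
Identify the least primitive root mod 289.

φ(289) = φ(17^2) = 17·(17−1) = 272 = 2^4 · 17.
g is a primitive root iff g^(272/q) ≢ 1 (mod 289) for each prime q ∈ {2, 17}.
g = 2: 2^136 ≡ 1 — hits 1, so not a primitive root.
g = 3: 3^136 ≡ 288; 3^16 ≡ 171 — none is 1, so 3 is a primitive root.
Hence the least primitive root of 289 is 3.

3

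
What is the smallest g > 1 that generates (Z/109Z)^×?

φ(109) = 109 − 1 = 108 = 2^2 · 3^3.
g is a primitive root iff g^(108/q) ≢ 1 (mod 109) for each prime q ∈ {2, 3}.
g = 2: 2^54 ≡ 108; 2^36 ≡ 1 — hits 1, so not a primitive root.
g = 3: 3^54 ≡ 1 — hits 1, so not a primitive root.
g = 4: 4^54 ≡ 1 — hits 1, so not a primitive root.
g = 5: 5^54 ≡ 1 — hits 1, so not a primitive root.
g = 6: 6^54 ≡ 108; 6^36 ≡ 63 — none is 1, so 6 is a primitive root.
So 6 is the smallest generator of (Z/109Z)^×.

6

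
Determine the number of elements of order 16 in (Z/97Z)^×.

8

φ(97) = 97 − 1 = 96 = 2^5 · 3.
(Z/97Z)^× is cyclic (|G| = 96); a cyclic group of order m has exactly φ(d) elements of each order d | m, and none otherwise.
16 = 2^4 divides 96, and φ(16) = 8.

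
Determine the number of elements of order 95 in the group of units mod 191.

72

φ(191) = 191 − 1 = 190 = 2 · 5 · 19.
(Z/191Z)^× is cyclic (|G| = 190); a cyclic group of order m has exactly φ(d) elements of each order d | m, and none otherwise.
95 = 5 · 19 divides 190, and φ(95) = 72.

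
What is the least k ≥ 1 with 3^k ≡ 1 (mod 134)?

22

The order of 3 must divide φ(134) = φ(2)·φ(67) = 1·66 = 66 = 2 · 3 · 11.
Divisors of 66: 1, 2, 3, 6, 11, 22, 33, 66.
Check 3^d mod 134 for each divisor in increasing order:
3^1 ≡ 3
3^2 ≡ 9
3^3 ≡ 27
3^6 ≡ 59
3^11 ≡ 133
3^22 ≡ 1
Therefore the multiplicative order of 3 modulo 134 is 22.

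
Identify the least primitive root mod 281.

φ(281) = 281 − 1 = 280 = 2^3 · 5 · 7.
g is a primitive root iff g^(280/q) ≢ 1 (mod 281) for each prime q ∈ {2, 5, 7}.
g = 2: 2^140 ≡ 1 — hits 1, so not a primitive root.
g = 3: 3^140 ≡ 280; 3^56 ≡ 86; 3^40 ≡ 249 — none is 1, so 3 is a primitive root.
So 3 is the smallest generator of (Z/281Z)^×.

3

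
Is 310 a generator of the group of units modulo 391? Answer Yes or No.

No

391 = 17 · 23 is a product of two distinct odd primes, so (Z/391Z)^× ≅ (Z/17Z)^× × (Z/23Z)^× is not cyclic.
No primitive root modulo 391 exists; in particular 310 is not one.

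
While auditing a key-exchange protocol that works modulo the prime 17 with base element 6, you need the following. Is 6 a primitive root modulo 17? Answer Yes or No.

Yes

φ(17) = 17 − 1 = 16 = 2^4.
An element g generates (Z/17Z)^× iff g^(16/q) ≢ 1 (mod 17) for each prime q ∈ {2}.
6^8 ≡ 16 (mod 17)  [q = 2: ≢ 1 ✓]
All checks pass, so 6 has order 16 and is a primitive root modulo 17.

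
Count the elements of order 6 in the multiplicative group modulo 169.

φ(169) = φ(13^2) = 13·(13−1) = 156 = 2^2 · 3 · 13.
In a cyclic group of order 156, there are φ(d) elements of order d for each divisor d of 156, and zero for non-divisors.
6 = 2 · 3 divides 156, and φ(6) = 2.

2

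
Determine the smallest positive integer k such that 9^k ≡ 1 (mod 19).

By Lagrange's theorem, ord_19(9) divides φ(19) = 19 − 1 = 18 = 2 · 3^2.
Divisors of 18: 1, 2, 3, 6, 9, 18.
Check 9^d mod 19 for each divisor in increasing order:
9^1 ≡ 9
9^2 ≡ 5
9^3 ≡ 7
9^6 ≡ 11
9^9 ≡ 1
Hence ord(9) = 9.

9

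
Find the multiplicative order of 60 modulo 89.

By Lagrange's theorem, ord_89(60) divides φ(89) = 89 − 1 = 88 = 2^3 · 11.
Divisors of 88: 1, 2, 4, 8, 11, 22, 44, 88.
Test each divisor d:
60^1 ≡ 60 (mod 89)
60^2 ≡ 40 (mod 89)
60^4 ≡ 87 (mod 89)
60^8 ≡ 4 (mod 89)
60^11 ≡ 77 (mod 89)
60^22 ≡ 55 (mod 89)
60^44 ≡ 88 (mod 89)
60^88 ≡ 1 (mod 89) ✓
Hence ord(60) = 88.

88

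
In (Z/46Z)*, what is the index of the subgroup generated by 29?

2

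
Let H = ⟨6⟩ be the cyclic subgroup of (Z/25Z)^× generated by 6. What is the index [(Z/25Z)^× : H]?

4

Since 6 ∈ (Z/25Z)^×, its order divides φ(25) = φ(5^2) = 5·(5−1) = 20 = 2^2 · 5.
Divisors of 20: 1, 2, 4, 5, 10, 20.
Test each divisor d:
6^1 ≡ 6 (mod 25)
6^2 ≡ 11 (mod 25)
6^4 ≡ 21 (mod 25)
6^5 ≡ 1 (mod 25) ✓
The order of 6 is 5, so the subgroup it generates has 5 elements.
[(Z/25Z)^× : ⟨6⟩] = 20/5 = 4.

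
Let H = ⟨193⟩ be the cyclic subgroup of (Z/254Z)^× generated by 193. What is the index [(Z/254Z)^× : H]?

Since 193 ∈ (Z/254Z)^×, its order divides φ(254) = φ(2)·φ(127) = 1·126 = 126 = 2 · 3^2 · 7.
Divisors of 126: 1, 2, 3, 6, 7, 9, 14, 18, 21, 42, 63, 126.
Check 193^d mod 254 for each divisor in increasing order:
193^1 ≡ 193 (mod 254)
193^2 ≡ 165 (mod 254)
193^3 ≡ 95 (mod 254)
193^6 ≡ 135 (mod 254)
193^7 ≡ 147 (mod 254)
193^9 ≡ 125 (mod 254)
193^14 ≡ 19 (mod 254)
193^18 ≡ 131 (mod 254)
193^21 ≡ 253 (mod 254)
193^42 ≡ 1 (mod 254) ✓
So ord_254(193) = 42, hence |⟨193⟩| = 42.
[(Z/254Z)^× : ⟨193⟩] = 126/42 = 3.

3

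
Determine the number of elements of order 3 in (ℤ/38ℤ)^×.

2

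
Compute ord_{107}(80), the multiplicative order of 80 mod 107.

106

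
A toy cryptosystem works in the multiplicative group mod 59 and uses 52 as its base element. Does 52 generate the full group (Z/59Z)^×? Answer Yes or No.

Yes

φ(59) = 59 − 1 = 58 = 2 · 29.
Test 52^(58/q) mod 59 for each prime factor q of 58:
52^29 ≡ 58 (mod 59)  [q = 2: ≢ 1 ✓]
52^2 ≡ 49 (mod 59)  [q = 29: ≢ 1 ✓]
All checks pass, so 52 has order 58 and is a primitive root modulo 59.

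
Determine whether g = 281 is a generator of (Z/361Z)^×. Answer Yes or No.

φ(361) = φ(19^2) = 19·(19−1) = 342 = 2 · 3^2 · 19.
It suffices to check that the order of 281 is not a proper divisor of 342: compute 281^(342/q) for q ∈ {2, 3, 19}.
281^171 ≡ 360 (mod 361)  [q = 2: ≢ 1 ✓]
281^114 ≡ 68 (mod 361)  [q = 3: ≢ 1 ✓]
281^18 ≡ 96 (mod 361)  [q = 19: ≢ 1 ✓]
Every test exponent gives a nontrivial residue, hence 281 generates the full group.

Yes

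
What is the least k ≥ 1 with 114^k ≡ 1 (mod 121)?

55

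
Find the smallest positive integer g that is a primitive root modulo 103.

φ(103) = 103 − 1 = 102 = 2 · 3 · 17.
g is a primitive root iff g^(102/q) ≢ 1 (mod 103) for each prime q ∈ {2, 3, 17}.
g = 2: 2^51 ≡ 1 — hits 1, so not a primitive root.
g = 3: 3^51 ≡ 102; 3^34 ≡ 1 — hits 1, so not a primitive root.
g = 4: 4^51 ≡ 1 — hits 1, so not a primitive root.
g = 5: 5^51 ≡ 102; 5^34 ≡ 56; 5^6 ≡ 72 — none is 1, so 5 is a primitive root.
The smallest primitive root modulo 103 is 5.

5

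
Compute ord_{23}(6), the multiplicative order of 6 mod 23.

By Lagrange's theorem, ord_23(6) divides φ(23) = 23 − 1 = 22 = 2 · 11.
Divisors of 22: 1, 2, 11, 22.
Check 6^d mod 23 for each divisor in increasing order:
6^1 ≡ 6
6^2 ≡ 13
6^11 ≡ 1
So ord_23(6) = 11.

11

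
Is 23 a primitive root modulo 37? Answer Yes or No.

No

φ(37) = 37 − 1 = 36 = 2^2 · 3^2.
An element g generates (Z/37Z)^× iff g^(36/q) ≢ 1 (mod 37) for each prime q ∈ {2, 3}.
23^18 ≡ 36 (mod 37)  [q = 2: ≢ 1 ✓]
23^12 ≡ 1 (mod 37)  [q = 3: ≡ 1 ✗]
23^12 ≡ 1 shows ord(23) | 12, strictly less than φ(37); not a primitive root.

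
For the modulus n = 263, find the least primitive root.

φ(263) = 263 − 1 = 262 = 2 · 131.
Test candidates g = 2, 3, … against the prime factors q ∈ {2, 131} of φ(263): g is a generator iff g^(262/q) ≢ 1 for every such q.
g = 2: 2^131 ≡ 1 — hits 1, so not a primitive root.
g = 3: 3^131 ≡ 1 — hits 1, so not a primitive root.
g = 4: 4^131 ≡ 1 — hits 1, so not a primitive root.
g = 5: 5^131 ≡ 262; 5^2 ≡ 25 — none is 1, so 5 is a primitive root.
The smallest primitive root modulo 263 is 5.

5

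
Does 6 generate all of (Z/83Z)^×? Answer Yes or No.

φ(83) = 83 − 1 = 82 = 2 · 41.
It suffices to check that the order of 6 is not a proper divisor of 82: compute 6^(82/q) for q ∈ {2, 41}.
6^41 ≡ 82 (mod 83)  [q = 2: ≢ 1 ✓]
6^2 ≡ 36 (mod 83)  [q = 41: ≢ 1 ✓]
None equal 1, so ord_83(6) = 82: 6 is a primitive root.

Yes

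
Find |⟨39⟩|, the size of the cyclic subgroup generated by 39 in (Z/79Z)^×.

78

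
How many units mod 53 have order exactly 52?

24

φ(53) = 53 − 1 = 52 = 2^2 · 13.
Since (Z/53Z)^× is cyclic of order 52, the number of elements of order d is φ(d) when d | 52 and 0 otherwise.
52 = 2^2 · 13 divides 52, and φ(52) = 24.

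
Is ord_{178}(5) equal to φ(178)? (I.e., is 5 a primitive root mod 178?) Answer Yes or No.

No

φ(178) = φ(2)·φ(89) = 1·88 = 88 = 2^3 · 11.
Test 5^(88/q) mod 178 for each prime factor q of 88:
5^44 ≡ 1 (mod 178)  [q = 2: ≡ 1 ✗]
5^8 ≡ 93 (mod 178)  [q = 11: ≢ 1 ✓]
Since 5^44 ≡ 1, the order of 5 divides 44 < 88, so 5 is not a primitive root.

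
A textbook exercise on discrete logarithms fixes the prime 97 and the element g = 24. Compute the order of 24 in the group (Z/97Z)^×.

By Lagrange's theorem, ord_97(24) divides φ(97) = 97 − 1 = 96 = 2^5 · 3.
Divisors of 96: 1, 2, 3, 4, 6, 8, 12, 16, 24, 32, 48, 96.
Evaluate successive powers at the divisors of 96:
24^1 ≡ 24 (mod 97)
24^2 ≡ 91 (mod 97)
24^3 ≡ 50 (mod 97)
24^4 ≡ 36 (mod 97)
24^6 ≡ 75 (mod 97)
24^8 ≡ 35 (mod 97)
24^12 ≡ 96 (mod 97)
24^16 ≡ 61 (mod 97)
24^24 ≡ 1 (mod 97) ✓
So ord_97(24) = 24.

24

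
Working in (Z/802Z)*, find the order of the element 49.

The order of 49 must divide φ(802) = φ(2)·φ(401) = 1·400 = 400 = 2^4 · 5^2.
Divisors of 400: 1, 2, 4, 5, 8, 10, 16, 20, 25, 40, 50, 80, 100, 200, 400.
Check 49^d mod 802 for each divisor in increasing order:
49^1 ≡ 49
49^2 ≡ 797
49^4 ≡ 25
49^5 ≡ 423
49^8 ≡ 625
49^10 ≡ 83
49^16 ≡ 51
49^20 ≡ 473
49^25 ≡ 381
49^40 ≡ 773
49^50 ≡ 801
49^80 ≡ 39
49^100 ≡ 1
Hence ord(49) = 100.

100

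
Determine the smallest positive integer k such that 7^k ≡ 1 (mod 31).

15

Since 7 ∈ (Z/31Z)^×, its order divides φ(31) = 31 − 1 = 30 = 2 · 3 · 5.
Divisors of 30: 1, 2, 3, 5, 6, 10, 15, 30.
Check 7^d mod 31 for each divisor in increasing order:
7^1 ≡ 7
7^2 ≡ 18
7^3 ≡ 2
7^5 ≡ 5
7^6 ≡ 4
7^10 ≡ 25
7^15 ≡ 1
Hence ord(7) = 15.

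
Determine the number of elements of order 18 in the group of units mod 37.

6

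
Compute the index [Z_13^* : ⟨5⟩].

3

The order of 5 must divide φ(13) = 13 − 1 = 12 = 2^2 · 3.
Divisors of 12: 1, 2, 3, 4, 6, 12.
Check 5^d mod 13 for each divisor in increasing order:
5^1 ≡ 5 (mod 13)
5^2 ≡ 12 (mod 13)
5^3 ≡ 8 (mod 13)
5^4 ≡ 1 (mod 13) ✓
The order of 5 is 4, so the subgroup it generates has 4 elements.
The index is φ(13) / ord(5) = 12 / 4 = 3.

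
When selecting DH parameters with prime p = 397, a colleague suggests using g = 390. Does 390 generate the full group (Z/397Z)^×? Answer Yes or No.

Yes

φ(397) = 397 − 1 = 396 = 2^2 · 3^2 · 11.
Test 390^(396/q) mod 397 for each prime factor q of 396:
390^198 ≡ 396 (mod 397)  [q = 2: ≢ 1 ✓]
390^132 ≡ 34 (mod 397)  [q = 3: ≢ 1 ✓]
390^36 ≡ 256 (mod 397)  [q = 11: ≢ 1 ✓]
None equal 1, so ord_397(390) = 396: 390 is a primitive root.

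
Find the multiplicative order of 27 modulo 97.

Since 27 ∈ (Z/97Z)^×, its order divides φ(97) = 97 − 1 = 96 = 2^5 · 3.
Divisors of 96: 1, 2, 3, 4, 6, 8, 12, 16, 24, 32, 48, 96.
Test each divisor d:
27^1 ≡ 27
27^2 ≡ 50
27^3 ≡ 89
27^4 ≡ 75
27^6 ≡ 64
27^8 ≡ 96
27^12 ≡ 22
27^16 ≡ 1
Therefore the multiplicative order of 27 modulo 97 is 16.

16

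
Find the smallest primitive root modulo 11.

φ(11) = 11 − 1 = 10 = 2 · 5.
Test candidates g = 2, 3, … against the prime factors q ∈ {2, 5} of φ(11): g is a generator iff g^(10/q) ≢ 1 for every such q.
g = 2: 2^5 ≡ 10; 2^2 ≡ 4 — none is 1, so 2 is a primitive root.
The smallest primitive root modulo 11 is 2.

2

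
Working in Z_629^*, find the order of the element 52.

By Lagrange's theorem, ord_629(52) divides φ(629) = φ(17·37) = (17−1)·(37−1) = 16·36 = 576 = 2^6 · 3^2.
Divisors of 576: 1, 2, 3, 4, 6, 8, 9, 12, 16, 18, 24, 32, 36, 48, 64, 72, 96, 144, 192, 288, 576.
Test each divisor d:
52^1 ≡ 52 (mod 629)
52^2 ≡ 188 (mod 629)
52^3 ≡ 341 (mod 629)
52^4 ≡ 120 (mod 629)
52^6 ≡ 545 (mod 629)
52^8 ≡ 562 (mod 629)
52^9 ≡ 290 (mod 629)
52^12 ≡ 137 (mod 629)
52^16 ≡ 86 (mod 629)
52^18 ≡ 443 (mod 629)
52^24 ≡ 528 (mod 629)
52^32 ≡ 477 (mod 629)
52^36 ≡ 1 (mod 629) ✓
So ord_629(52) = 36.

36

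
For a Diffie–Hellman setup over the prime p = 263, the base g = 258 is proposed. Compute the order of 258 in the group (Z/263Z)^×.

Since 258 ∈ (Z/263Z)^×, its order divides φ(263) = 263 − 1 = 262 = 2 · 131.
Divisors of 262: 1, 2, 131, 262.
Test each divisor d:
258^1 ≡ 258
258^2 ≡ 25
258^131 ≡ 1
So ord_263(258) = 131.

131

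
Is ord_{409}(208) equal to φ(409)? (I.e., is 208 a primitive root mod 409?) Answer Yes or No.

φ(409) = 409 − 1 = 408 = 2^3 · 3 · 17.
208 is a primitive root mod 409 iff 208^(φ(409)/q) ≢ 1 for every prime q | φ(409), i.e. q ∈ {2, 3, 17}.
208^204 ≡ 408 (mod 409)  [q = 2: ≢ 1 ✓]
208^136 ≡ 355 (mod 409)  [q = 3: ≢ 1 ✓]
208^24 ≡ 125 (mod 409)  [q = 17: ≢ 1 ✓]
Every test exponent gives a nontrivial residue, hence 208 generates the full group.

Yes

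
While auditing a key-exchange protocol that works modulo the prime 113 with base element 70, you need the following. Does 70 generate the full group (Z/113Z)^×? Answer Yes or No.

Yes

φ(113) = 113 − 1 = 112 = 2^4 · 7.
70 is a primitive root mod 113 iff 70^(φ(113)/q) ≢ 1 for every prime q | φ(113), i.e. q ∈ {2, 7}.
70^56 ≡ 112 (mod 113)  [q = 2: ≢ 1 ✓]
70^16 ≡ 109 (mod 113)  [q = 7: ≢ 1 ✓]
Every test exponent gives a nontrivial residue, hence 70 generates the full group.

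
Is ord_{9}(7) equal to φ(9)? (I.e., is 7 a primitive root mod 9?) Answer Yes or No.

No

φ(9) = φ(3^2) = 3·(3−1) = 6 = 2 · 3.
7 is a primitive root mod 9 iff 7^(φ(9)/q) ≢ 1 for every prime q | φ(9), i.e. q ∈ {2, 3}.
7^3 ≡ 1 (mod 9)  [q = 2: ≡ 1 ✗]
7^2 ≡ 4 (mod 9)  [q = 3: ≢ 1 ✓]
Since 7^3 ≡ 1, the order of 7 divides 3 < 6, so 7 is not a primitive root.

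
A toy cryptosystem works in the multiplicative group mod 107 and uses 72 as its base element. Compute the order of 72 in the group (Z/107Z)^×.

106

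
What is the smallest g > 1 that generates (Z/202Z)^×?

φ(202) = φ(2)·φ(101) = 1·100 = 100 = 2^2 · 5^2.
g is a primitive root iff g^(100/q) ≢ 1 (mod 202) for each prime q ∈ {2, 5}.
g = 2: gcd(2, 202) = 2 > 1, not a unit — skip.
g = 3: 3^50 ≡ 201; 3^20 ≡ 185 — none is 1, so 3 is a primitive root.
So 3 is the smallest generator of (Z/202Z)^×.

3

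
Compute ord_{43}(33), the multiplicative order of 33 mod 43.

By Lagrange's theorem, ord_43(33) divides φ(43) = 43 − 1 = 42 = 2 · 3 · 7.
Divisors of 42: 1, 2, 3, 6, 7, 14, 21, 42.
Evaluate successive powers at the divisors of 42:
33^1 ≡ 33
33^2 ≡ 14
33^3 ≡ 32
33^6 ≡ 35
33^7 ≡ 37
33^14 ≡ 36
33^21 ≡ 42
33^42 ≡ 1
Hence ord(33) = 42.

42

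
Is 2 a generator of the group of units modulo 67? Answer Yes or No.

φ(67) = 67 − 1 = 66 = 2 · 3 · 11.
It suffices to check that the order of 2 is not a proper divisor of 66: compute 2^(66/q) for q ∈ {2, 3, 11}.
2^33 ≡ 66 (mod 67)  [q = 2: ≢ 1 ✓]
2^22 ≡ 37 (mod 67)  [q = 3: ≢ 1 ✓]
2^6 ≡ 64 (mod 67)  [q = 11: ≢ 1 ✓]
Every test exponent gives a nontrivial residue, hence 2 generates the full group.

Yes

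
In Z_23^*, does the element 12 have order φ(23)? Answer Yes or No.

No

φ(23) = 23 − 1 = 22 = 2 · 11.
An element g generates (Z/23Z)^× iff g^(22/q) ≢ 1 (mod 23) for each prime q ∈ {2, 11}.
12^11 ≡ 1 (mod 23)  [q = 2: ≡ 1 ✗]
12^2 ≡ 6 (mod 23)  [q = 11: ≢ 1 ✓]
12^11 ≡ 1 shows ord(12) | 11, strictly less than φ(23); not a primitive root.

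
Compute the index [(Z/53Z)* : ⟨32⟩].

1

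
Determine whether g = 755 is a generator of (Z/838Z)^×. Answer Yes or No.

No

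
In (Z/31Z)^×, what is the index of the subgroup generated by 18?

Since 18 ∈ (Z/31Z)^×, its order divides φ(31) = 31 − 1 = 30 = 2 · 3 · 5.
Divisors of 30: 1, 2, 3, 5, 6, 10, 15, 30.
Test each divisor d:
18^1 ≡ 18
18^2 ≡ 14
18^3 ≡ 4
18^5 ≡ 25
18^6 ≡ 16
18^10 ≡ 5
18^15 ≡ 1
So ord_31(18) = 15, hence |⟨18⟩| = 15.
[(Z/31Z)^× : ⟨18⟩] = 30/15 = 2.

2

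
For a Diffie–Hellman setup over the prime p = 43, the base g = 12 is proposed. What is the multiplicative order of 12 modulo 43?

42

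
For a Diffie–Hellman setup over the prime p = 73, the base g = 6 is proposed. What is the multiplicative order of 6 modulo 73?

36

The order of 6 must divide φ(73) = 73 − 1 = 72 = 2^3 · 3^2.
Divisors of 72: 1, 2, 3, 4, 6, 8, 9, 12, 18, 24, 36, 72.
Compute 6^d (mod 73) for the divisors d until we hit 1:
6^1 ≡ 6 (mod 73)
6^2 ≡ 36 (mod 73)
6^3 ≡ 70 (mod 73)
6^4 ≡ 55 (mod 73)
6^6 ≡ 9 (mod 73)
6^8 ≡ 32 (mod 73)
6^9 ≡ 46 (mod 73)
6^12 ≡ 8 (mod 73)
6^18 ≡ 72 (mod 73)
6^24 ≡ 64 (mod 73)
6^36 ≡ 1 (mod 73) ✓
So ord_73(6) = 36.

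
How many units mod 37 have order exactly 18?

6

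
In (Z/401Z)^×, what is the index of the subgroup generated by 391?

Since 391 ∈ (Z/401Z)^×, its order divides φ(401) = 401 − 1 = 400 = 2^4 · 5^2.
Divisors of 400: 1, 2, 4, 5, 8, 10, 16, 20, 25, 40, 50, 80, 100, 200, 400.
Check 391^d mod 401 for each divisor in increasing order:
391^1 ≡ 391
391^2 ≡ 100
391^4 ≡ 376
391^5 ≡ 250
391^8 ≡ 224
391^10 ≡ 345
391^16 ≡ 51
391^20 ≡ 329
391^25 ≡ 45
391^40 ≡ 372
391^50 ≡ 20
391^80 ≡ 39
391^100 ≡ 400
391^200 ≡ 1
Thus |⟨391⟩| = ord(391) = 200.
Index = |(Z/401Z)^×| / |⟨391⟩| = 400 / 200 = 2.

2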